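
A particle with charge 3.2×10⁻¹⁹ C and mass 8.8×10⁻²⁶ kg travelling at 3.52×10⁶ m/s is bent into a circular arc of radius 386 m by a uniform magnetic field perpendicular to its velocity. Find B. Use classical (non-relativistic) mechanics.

From |q|vB = mv²/r, B = mv/(|q|r).
B = (8.8×10⁻²⁶)(3.52×10⁶)/((3.2×10⁻¹⁹)(386)) ≈ 2.51×10⁻³ T.

B ≈ 2.51×10⁻³ T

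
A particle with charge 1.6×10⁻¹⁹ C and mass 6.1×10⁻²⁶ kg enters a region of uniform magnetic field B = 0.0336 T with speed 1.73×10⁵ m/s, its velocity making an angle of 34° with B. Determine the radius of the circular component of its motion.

v⊥ = v sinθ = 1.73×10⁵·sin34° ≈ 9.674×10⁴ m/s.
r = m v⊥/(|q|B) = (6.1×10⁻²⁶)(9.674×10⁴)/((1.6×10⁻¹⁹)(0.0336)) ≈ 1.10 m.

r ≈ 1.10 m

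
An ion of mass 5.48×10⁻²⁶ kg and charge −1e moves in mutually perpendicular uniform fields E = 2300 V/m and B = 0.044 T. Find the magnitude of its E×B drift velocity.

In crossed fields the guiding centre drifts at v_d = |E×B|/B² = E/B, independent of charge and mass.
v_d = 2300/0.044 = 5.2×10⁴ m/s.

v_d ≈ 5.2×10⁴ m/s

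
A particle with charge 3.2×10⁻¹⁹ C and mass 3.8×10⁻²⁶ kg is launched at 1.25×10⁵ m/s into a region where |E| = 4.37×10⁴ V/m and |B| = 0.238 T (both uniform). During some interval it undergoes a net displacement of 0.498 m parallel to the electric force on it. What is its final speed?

v_f ≈ 6.18×10⁵ m/s

B does no work; ΔKE = |q|E d.
½mv_f² = ½mv₀² + |q|Ed = ½(3.8×10⁻²⁶)(1.25×10⁵)² + (3.2×10⁻¹⁹)(4.37×10⁴)(0.498) ≈ 2.969×10⁻¹⁶ J + 6.964×10⁻¹⁵ J ≈ 7.261×10⁻¹⁵ J.
v_f = √(2·7.261×10⁻¹⁵/3.8×10⁻²⁶) ≈ 6.18×10⁵ m/s.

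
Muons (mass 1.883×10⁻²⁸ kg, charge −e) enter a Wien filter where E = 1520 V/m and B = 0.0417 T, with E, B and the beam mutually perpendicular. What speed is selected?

v = 3.65×10⁴ m/s

Straight-line motion ⇒ electric and magnetic forces cancel, so E = vB.
v = E/B = 1520/0.0417 = 3.65×10⁴ m/s.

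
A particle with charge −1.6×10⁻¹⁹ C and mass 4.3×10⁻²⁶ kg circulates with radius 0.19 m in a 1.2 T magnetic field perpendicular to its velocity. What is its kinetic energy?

v = |q|Br/m, then KE = ½mv² = (qBr)²/(2m).
v = (1.6×10⁻¹⁹)(1.2)(0.19)/4.3×10⁻²⁶ ≈ 8.484×10⁵ m/s.
KE = ½(4.3×10⁻²⁶)(8.484×10⁵)² ≈ 1.5×10⁻¹⁴ J = 9.7×10⁴ eV.

KE ≈ 9.7×10⁴ eV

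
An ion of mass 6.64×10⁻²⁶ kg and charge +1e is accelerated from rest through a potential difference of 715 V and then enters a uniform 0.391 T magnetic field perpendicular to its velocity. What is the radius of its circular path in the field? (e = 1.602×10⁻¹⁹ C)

r ≈ 0.0623 m

Acceleration: |q|V = ½mv² ⇒ v = √(2|q|V/m) = √(2·1.602×10⁻¹⁹·715/6.64×10⁻²⁶) ≈ 5.874×10⁴ m/s.
In the field: r = mv/(|q|B) = (6.64×10⁻²⁶)(5.874×10⁴)/((1.602×10⁻¹⁹)(0.391)) ≈ 0.0623 m.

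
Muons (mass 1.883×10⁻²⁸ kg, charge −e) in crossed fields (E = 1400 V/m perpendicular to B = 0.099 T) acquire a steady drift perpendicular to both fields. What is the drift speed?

v_d ≈ 1.4×10⁴ m/s

In crossed fields the guiding centre drifts at v_d = |E×B|/B² = E/B, independent of charge and mass.
v_d = 1400/0.099 = 1.4×10⁴ m/s.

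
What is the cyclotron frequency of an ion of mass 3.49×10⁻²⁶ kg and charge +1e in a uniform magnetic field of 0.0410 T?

f = |q|B/(2πm).
f = (1.602×10⁻¹⁹)(0.0410)/(2π·3.49×10⁻²⁶) ≈ 3.00×10⁴ Hz.

f ≈ 3.00×10⁴ Hz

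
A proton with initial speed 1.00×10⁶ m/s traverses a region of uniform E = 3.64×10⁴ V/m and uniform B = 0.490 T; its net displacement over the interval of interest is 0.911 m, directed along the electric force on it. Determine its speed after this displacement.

v_f ≈ 2.71×10⁶ m/s

B does no work; ΔKE = |q|E d.
½mv_f² = ½mv₀² + |q|Ed = ½(1.673×10⁻²⁷)(1.00×10⁶)² + (1.602×10⁻¹⁹)(3.64×10⁴)(0.911) ≈ 8.365×10⁻¹⁶ J + 5.312×10⁻¹⁵ J ≈ 6.149×10⁻¹⁵ J.
v_f = √(2·6.149×10⁻¹⁵/1.673×10⁻²⁷) ≈ 2.71×10⁶ m/s.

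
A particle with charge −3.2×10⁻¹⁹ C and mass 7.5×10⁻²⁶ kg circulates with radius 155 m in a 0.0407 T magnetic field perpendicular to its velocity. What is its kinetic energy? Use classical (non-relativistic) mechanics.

v = |q|Br/m, then KE = ½mv² = (qBr)²/(2m).
v = (3.2×10⁻¹⁹)(0.0407)(155)/7.5×10⁻²⁶ ≈ 2.692×10⁷ m/s.
KE = ½(7.5×10⁻²⁶)(2.692×10⁷)² ≈ 2.72×10⁻¹¹ J.

KE ≈ 2.72×10⁻¹¹ J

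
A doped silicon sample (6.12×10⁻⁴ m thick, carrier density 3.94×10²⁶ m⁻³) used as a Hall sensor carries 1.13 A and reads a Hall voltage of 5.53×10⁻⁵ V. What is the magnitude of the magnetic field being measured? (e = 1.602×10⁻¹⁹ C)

B ≈ 1.89 T

From V_H = IB/(n e t), B = V_H n e t / I.
B = (5.53×10⁻⁵)(3.94×10²⁶)(1.602×10⁻¹⁹)(6.12×10⁻⁴)/1.13 ≈ 1.89 T.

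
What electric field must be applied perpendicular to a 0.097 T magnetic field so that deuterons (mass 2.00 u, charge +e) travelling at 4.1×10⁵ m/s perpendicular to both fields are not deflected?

E = 4.0×10⁴ V/m

For straight-line motion qE = qvB, so E = vB.
E = 4.1×10⁵ × 0.097 = 4.0×10⁴ V/m.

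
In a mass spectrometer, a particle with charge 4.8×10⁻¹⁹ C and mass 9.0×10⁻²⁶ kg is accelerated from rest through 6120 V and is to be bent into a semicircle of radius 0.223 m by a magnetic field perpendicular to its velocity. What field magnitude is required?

v = √(2|q|V/m) = √(2·4.8×10⁻¹⁹·6120/9.0×10⁻²⁶) ≈ 2.555×10⁵ m/s.
B = mv/(|q|r) = (9.0×10⁻²⁶)(2.555×10⁵)/((4.8×10⁻¹⁹)(0.223)) ≈ 0.215 T.

B ≈ 0.215 T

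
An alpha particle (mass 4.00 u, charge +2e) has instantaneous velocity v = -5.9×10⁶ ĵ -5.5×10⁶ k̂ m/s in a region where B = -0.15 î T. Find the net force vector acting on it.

v×B = (0, 8.25×10⁵, -8.85×10⁵) N/C.
F = q v×B = (3.204×10⁻¹⁹ C)·(0, 8.25×10⁵, -8.85×10⁵) = (0, 2.64×10⁻¹³, -2.84×10⁻¹³) N.

F ≈ (0, 2.64×10⁻¹³, -2.84×10⁻¹³) N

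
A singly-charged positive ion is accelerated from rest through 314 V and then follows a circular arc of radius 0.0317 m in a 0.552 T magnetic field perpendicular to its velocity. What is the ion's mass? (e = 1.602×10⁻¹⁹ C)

Combine |q|V = ½mv² and r = mv/(|q|B): eliminate v to get m = qB²r²/(2V).
m = (1.602×10⁻¹⁹)(0.552)²(0.0317)²/(2·314) ≈ 7.81×10⁻²⁶ kg.

m ≈ 7.81×10⁻²⁶ kg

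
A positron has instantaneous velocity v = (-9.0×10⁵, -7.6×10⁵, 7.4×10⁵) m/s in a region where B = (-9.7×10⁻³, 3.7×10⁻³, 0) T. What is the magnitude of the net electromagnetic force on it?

|F| ≈ 2.11×10⁻¹⁵ N

v×B = (-2740, -7180, -1.07×10⁴) N/C.
F = q v×B = (1.602×10⁻¹⁹ C)·(-2740, -7180, -1.07×10⁴) = (-4.39×10⁻¹⁶, -1.15×10⁻¹⁵, -1.71×10⁻¹⁵) N.
|F| = 2.11×10⁻¹⁵ N.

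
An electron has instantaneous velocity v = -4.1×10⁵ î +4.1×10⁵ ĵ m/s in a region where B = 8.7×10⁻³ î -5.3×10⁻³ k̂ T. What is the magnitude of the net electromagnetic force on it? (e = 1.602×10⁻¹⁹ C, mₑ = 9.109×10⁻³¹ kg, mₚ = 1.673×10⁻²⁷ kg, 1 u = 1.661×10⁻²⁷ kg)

|F| ≈ 7.54×10⁻¹⁶ N

v×B = (-2170, -2170, -3570) N/C.
F = q v×B = (−1.602×10⁻¹⁹ C)·(-2170, -2170, -3570) = (3.48×10⁻¹⁶, 3.48×10⁻¹⁶, 5.71×10⁻¹⁶) N.
|F| = 7.54×10⁻¹⁶ N.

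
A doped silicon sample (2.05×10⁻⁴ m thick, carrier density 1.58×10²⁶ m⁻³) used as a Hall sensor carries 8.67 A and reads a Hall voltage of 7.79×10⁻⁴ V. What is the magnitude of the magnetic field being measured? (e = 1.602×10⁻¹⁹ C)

B ≈ 0.466 T

From V_H = IB/(n e t), B = V_H n e t / I.
B = (7.79×10⁻⁴)(1.58×10²⁶)(1.602×10⁻¹⁹)(2.05×10⁻⁴)/8.67 ≈ 0.466 T.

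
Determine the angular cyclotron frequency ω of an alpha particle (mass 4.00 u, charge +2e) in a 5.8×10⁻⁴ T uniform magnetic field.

ω ≈ 2.8×10⁴ rad/s

ω = |q|B/m.
ω = (3.204×10⁻¹⁹)(5.8×10⁻⁴)/6.644×10⁻²⁷ ≈ 2.8×10⁴ rad/s.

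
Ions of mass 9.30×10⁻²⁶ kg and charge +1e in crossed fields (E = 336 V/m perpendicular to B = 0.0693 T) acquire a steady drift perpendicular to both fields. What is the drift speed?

The steady drift has the magnetic force balancing the electric force, so v_d = E/B.
v_d = 336/0.0693 = 4850 m/s.

v_d ≈ 4850 m/s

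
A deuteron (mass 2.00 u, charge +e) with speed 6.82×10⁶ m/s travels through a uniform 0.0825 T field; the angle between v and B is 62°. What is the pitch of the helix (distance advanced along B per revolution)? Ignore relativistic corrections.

p ≈ 5.06 m

v∥ = v cosθ = 6.82×10⁶·cos62° ≈ 3.202×10⁶ m/s.
T = 2πm/(|q|B) = 2π(3.322×10⁻²⁷)/((1.602×10⁻¹⁹)(0.0825)) ≈ 1.579×10⁻⁶ s.
pitch = v∥ T = (3.202×10⁶)(1.579×10⁻⁶) ≈ 5.06 m.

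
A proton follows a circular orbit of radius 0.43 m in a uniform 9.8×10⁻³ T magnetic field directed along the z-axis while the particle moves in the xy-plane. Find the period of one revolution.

T ≈ 6.7×10⁻⁶ s

The cyclotron period depends only on m, q, B: T = 2πm/(|q|B).
T = 2π(1.673×10⁻²⁷)/((1.602×10⁻¹⁹)(9.8×10⁻³)) ≈ 6.7×10⁻⁶ s.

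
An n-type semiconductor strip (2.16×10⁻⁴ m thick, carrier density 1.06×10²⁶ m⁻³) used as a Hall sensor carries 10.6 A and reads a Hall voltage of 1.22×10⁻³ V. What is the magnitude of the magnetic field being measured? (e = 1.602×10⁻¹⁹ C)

From V_H = IB/(n e t), B = V_H n e t / I.
B = (1.22×10⁻³)(1.06×10²⁶)(1.602×10⁻¹⁹)(2.16×10⁻⁴)/10.6 ≈ 0.422 T.

B ≈ 0.422 T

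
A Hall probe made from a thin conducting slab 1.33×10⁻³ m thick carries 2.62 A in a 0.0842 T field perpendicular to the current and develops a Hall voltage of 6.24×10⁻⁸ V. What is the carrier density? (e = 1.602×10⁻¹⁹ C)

From V_H = IB/(n e t), n = IB/(V_H e t).
n = (2.62)(0.0842)/((6.24×10⁻⁸)(1.602×10⁻¹⁹)(1.33×10⁻³)) ≈ 1.66×10²⁸ m⁻³.

n ≈ 1.66×10²⁸ m⁻³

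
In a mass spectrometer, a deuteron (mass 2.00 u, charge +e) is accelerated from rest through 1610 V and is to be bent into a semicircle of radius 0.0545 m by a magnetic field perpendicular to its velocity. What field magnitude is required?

v = √(2|q|V/m) = √(2·1.602×10⁻¹⁹·1610/3.322×10⁻²⁷) ≈ 3.941×10⁵ m/s.
B = mv/(|q|r) = (3.322×10⁻²⁷)(3.941×10⁵)/((1.602×10⁻¹⁹)(0.0545)) ≈ 0.150 T.

B ≈ 0.150 T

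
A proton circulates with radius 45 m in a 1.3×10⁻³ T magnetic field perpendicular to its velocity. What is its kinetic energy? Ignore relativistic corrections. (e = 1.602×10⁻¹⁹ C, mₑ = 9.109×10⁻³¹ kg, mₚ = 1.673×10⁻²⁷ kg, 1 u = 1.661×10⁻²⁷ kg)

v = |q|Br/m, then KE = ½mv² = (qBr)²/(2m).
v = (1.602×10⁻¹⁹)(1.3×10⁻³)(45)/1.673×10⁻²⁷ ≈ 5.602×10⁶ m/s.
KE = ½(1.673×10⁻²⁷)(5.602×10⁶)² ≈ 2.6×10⁻¹⁴ J = 1.6×10⁵ eV.

KE ≈ 1.6×10⁵ eV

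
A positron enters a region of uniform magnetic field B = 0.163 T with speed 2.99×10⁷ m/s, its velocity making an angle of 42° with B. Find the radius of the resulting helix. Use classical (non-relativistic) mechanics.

r ≈ 6.98×10⁻⁴ m

v⊥ = v sinθ = 2.99×10⁷·sin42° ≈ 2.001×10⁷ m/s.
r = m v⊥/(|q|B) = (9.109×10⁻³¹)(2.001×10⁷)/((1.602×10⁻¹⁹)(0.163)) ≈ 6.98×10⁻⁴ m.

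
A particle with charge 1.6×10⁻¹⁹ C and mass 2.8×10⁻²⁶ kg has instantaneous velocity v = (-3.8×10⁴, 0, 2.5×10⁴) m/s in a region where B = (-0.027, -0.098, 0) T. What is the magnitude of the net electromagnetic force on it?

|F| ≈ 7.21×10⁻¹⁶ N

v×B = (2450, -675, 3720) N/C.
F = q v×B = (1.6×10⁻¹⁹ C)·(2450, -675, 3720) = (3.92×10⁻¹⁶, -1.08×10⁻¹⁶, 5.96×10⁻¹⁶) N.
|F| = 7.21×10⁻¹⁶ N.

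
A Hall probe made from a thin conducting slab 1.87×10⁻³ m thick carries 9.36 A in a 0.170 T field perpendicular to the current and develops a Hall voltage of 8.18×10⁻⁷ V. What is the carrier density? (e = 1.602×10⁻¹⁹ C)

n ≈ 6.49×10²⁷ m⁻³

From V_H = IB/(n e t), n = IB/(V_H e t).
n = (9.36)(0.170)/((8.18×10⁻⁷)(1.602×10⁻¹⁹)(1.87×10⁻³)) ≈ 6.49×10²⁷ m⁻³.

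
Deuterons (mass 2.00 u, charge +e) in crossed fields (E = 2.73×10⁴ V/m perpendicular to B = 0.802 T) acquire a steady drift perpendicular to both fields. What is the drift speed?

The steady drift has the magnetic force balancing the electric force, so v_d = E/B.
v_d = 2.73×10⁴/0.802 = 3.40×10⁴ m/s.

v_d ≈ 3.40×10⁴ m/s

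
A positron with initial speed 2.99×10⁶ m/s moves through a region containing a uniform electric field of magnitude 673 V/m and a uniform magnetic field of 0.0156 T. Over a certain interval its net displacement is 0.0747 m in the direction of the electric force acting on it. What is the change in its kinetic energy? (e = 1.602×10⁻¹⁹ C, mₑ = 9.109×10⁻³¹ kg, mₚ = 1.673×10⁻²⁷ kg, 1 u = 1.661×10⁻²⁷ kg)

The magnetic force is always ⟂ v and does no work; only the electric force changes KE.
ΔKE = F_E · d = |q|E d = (1.602×10⁻¹⁹)(673)(0.0747) ≈ 8.05×10⁻¹⁸ J.

ΔKE ≈ 8.05×10⁻¹⁸ J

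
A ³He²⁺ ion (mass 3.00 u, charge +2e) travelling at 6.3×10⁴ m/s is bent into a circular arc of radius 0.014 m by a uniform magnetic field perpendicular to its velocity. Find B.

B ≈ 0.070 T

From |q|vB = mv²/r, B = mv/(|q|r).
B = (4.983×10⁻²⁷)(6.3×10⁴)/((3.204×10⁻¹⁹)(0.014)) ≈ 0.070 T.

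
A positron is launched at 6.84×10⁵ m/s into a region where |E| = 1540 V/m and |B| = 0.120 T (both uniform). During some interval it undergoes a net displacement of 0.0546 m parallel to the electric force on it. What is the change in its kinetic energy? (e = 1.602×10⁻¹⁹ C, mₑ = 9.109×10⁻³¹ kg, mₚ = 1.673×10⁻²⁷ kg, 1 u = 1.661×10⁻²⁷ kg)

ΔKE ≈ 1.35×10⁻¹⁷ J

The magnetic force is always ⟂ v and does no work; only the electric force changes KE.
ΔKE = F_E · d = |q|E d = (1.602×10⁻¹⁹)(1540)(0.0546) ≈ 1.35×10⁻¹⁷ J.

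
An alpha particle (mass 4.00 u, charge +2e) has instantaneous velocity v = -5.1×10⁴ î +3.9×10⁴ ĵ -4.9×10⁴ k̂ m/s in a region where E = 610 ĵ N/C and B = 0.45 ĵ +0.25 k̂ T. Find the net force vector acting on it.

F ≈ (1.02×10⁻¹⁴, 4.28×10⁻¹⁵, -7.35×10⁻¹⁵) N

v×B = (3.18×10⁴, 1.28×10⁴, -2.30×10⁴) N/C.
E + v×B = (3.18×10⁴, 1.34×10⁴, -2.30×10⁴) N/C.
F = q(E + v×B) = (3.204×10⁻¹⁹ C)·(3.18×10⁴, 1.34×10⁴, -2.30×10⁴) = (1.02×10⁻¹⁴, 4.28×10⁻¹⁵, -7.35×10⁻¹⁵) N.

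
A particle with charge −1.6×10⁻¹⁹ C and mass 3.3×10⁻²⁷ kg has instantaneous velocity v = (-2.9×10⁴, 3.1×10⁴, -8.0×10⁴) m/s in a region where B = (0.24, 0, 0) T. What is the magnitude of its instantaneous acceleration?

|a| ≈ 9.98×10¹¹ m/s²

v×B = (0, -1.92×10⁴, -7440) N/C.
F = q v×B = (−1.6×10⁻¹⁹ C)·(0, -1.92×10⁴, -7440) = (0, 3.07×10⁻¹⁵, 1.19×10⁻¹⁵) N.
|a| = |F|/m = 3.295×10⁻¹⁵/3.3×10⁻²⁷ ≈ 9.98×10¹¹ m/s².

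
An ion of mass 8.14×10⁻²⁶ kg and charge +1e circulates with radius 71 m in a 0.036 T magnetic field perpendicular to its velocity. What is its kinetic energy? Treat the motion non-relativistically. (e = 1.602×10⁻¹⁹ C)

KE ≈ 6.4×10⁶ eV

v = |q|Br/m, then KE = ½mv² = (qBr)²/(2m).
v = (1.602×10⁻¹⁹)(0.036)(71)/8.14×10⁻²⁶ ≈ 5.030×10⁶ m/s.
KE = ½(8.14×10⁻²⁶)(5.030×10⁶)² ≈ 1.0×10⁻¹² J = 6.4×10⁶ eV.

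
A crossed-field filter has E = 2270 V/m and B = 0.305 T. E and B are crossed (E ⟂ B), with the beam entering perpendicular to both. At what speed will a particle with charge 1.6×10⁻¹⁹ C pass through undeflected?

Straight-line motion ⇒ electric and magnetic forces cancel, so E = vB.
v = E/B = 2270/0.305 = 7440 m/s.

v = 7440 m/s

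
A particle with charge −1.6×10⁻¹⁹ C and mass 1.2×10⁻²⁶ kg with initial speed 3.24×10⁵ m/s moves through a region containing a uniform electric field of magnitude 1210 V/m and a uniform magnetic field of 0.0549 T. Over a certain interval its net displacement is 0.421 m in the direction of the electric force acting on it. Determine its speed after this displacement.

B does no work; ΔKE = |q|E d.
½mv_f² = ½mv₀² + |q|Ed = ½(1.2×10⁻²⁶)(3.24×10⁵)² + (1.6×10⁻¹⁹)(1210)(0.421) ≈ 6.299×10⁻¹⁶ J + 8.151×10⁻¹⁷ J ≈ 7.114×10⁻¹⁶ J.
v_f = √(2·7.114×10⁻¹⁶/1.2×10⁻²⁶) ≈ 3.44×10⁵ m/s.

v_f ≈ 3.44×10⁵ m/s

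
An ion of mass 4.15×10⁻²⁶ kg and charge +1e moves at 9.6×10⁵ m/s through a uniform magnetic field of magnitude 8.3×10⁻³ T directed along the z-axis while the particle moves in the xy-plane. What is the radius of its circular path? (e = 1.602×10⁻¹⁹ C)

The magnetic force provides the centripetal force: |q|vB = mv²/r.
r = mv/(|q|B) = (4.15×10⁻²⁶)(9.6×10⁵)/((1.602×10⁻¹⁹)(8.3×10⁻³)) ≈ 30 m.

r ≈ 30 m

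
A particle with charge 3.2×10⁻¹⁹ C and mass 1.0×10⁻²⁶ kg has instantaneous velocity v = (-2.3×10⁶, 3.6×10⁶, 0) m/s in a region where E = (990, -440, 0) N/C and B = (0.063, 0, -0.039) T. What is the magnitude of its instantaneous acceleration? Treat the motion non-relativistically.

v×B = (-1.40×10⁵, -8.97×10⁴, -2.27×10⁵) N/C.
E + v×B = (-1.39×10⁵, -9.01×10⁴, -2.27×10⁵) N/C.
F = q(E + v×B) = (3.2×10⁻¹⁹ C)·(-1.39×10⁵, -9.01×10⁴, -2.27×10⁵) = (-4.46×10⁻¹⁴, -2.88×10⁻¹⁴, -7.26×10⁻¹⁴) N.
|a| = |F|/m = 8.994×10⁻¹⁴/1.0×10⁻²⁶ ≈ 8.99×10¹² m/s².

|a| ≈ 8.99×10¹² m/s²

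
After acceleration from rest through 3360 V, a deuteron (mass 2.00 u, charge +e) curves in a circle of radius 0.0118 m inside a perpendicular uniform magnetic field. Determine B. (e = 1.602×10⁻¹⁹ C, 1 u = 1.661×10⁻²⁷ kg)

B ≈ 1.00 T

v = √(2|q|V/m) = √(2·1.602×10⁻¹⁹·3360/3.322×10⁻²⁷) ≈ 5.693×10⁵ m/s.
B = mv/(|q|r) = (3.322×10⁻²⁷)(5.693×10⁵)/((1.602×10⁻¹⁹)(0.0118)) ≈ 1.00 T.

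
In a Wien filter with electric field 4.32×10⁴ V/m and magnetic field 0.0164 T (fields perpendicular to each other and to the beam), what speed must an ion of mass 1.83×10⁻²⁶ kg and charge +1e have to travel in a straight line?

v = 2.63×10⁶ m/s

For undeflected motion the electric and magnetic forces balance: qE = qvB.
v = E/B = 4.32×10⁴/0.0164 = 2.63×10⁶ m/s.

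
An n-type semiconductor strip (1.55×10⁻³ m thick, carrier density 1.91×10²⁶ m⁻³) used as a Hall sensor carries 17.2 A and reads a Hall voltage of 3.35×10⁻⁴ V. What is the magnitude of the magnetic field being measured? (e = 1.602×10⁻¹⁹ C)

From V_H = IB/(n e t), B = V_H n e t / I.
B = (3.35×10⁻⁴)(1.91×10²⁶)(1.602×10⁻¹⁹)(1.55×10⁻³)/17.2 ≈ 0.924 T.

B ≈ 0.924 T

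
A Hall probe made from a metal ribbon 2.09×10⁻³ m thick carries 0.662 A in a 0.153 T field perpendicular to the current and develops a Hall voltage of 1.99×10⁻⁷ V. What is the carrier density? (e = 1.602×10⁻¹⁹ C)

n ≈ 1.52×10²⁷ m⁻³

From V_H = IB/(n e t), n = IB/(V_H e t).
n = (0.662)(0.153)/((1.99×10⁻⁷)(1.602×10⁻¹⁹)(2.09×10⁻³)) ≈ 1.52×10²⁷ m⁻³.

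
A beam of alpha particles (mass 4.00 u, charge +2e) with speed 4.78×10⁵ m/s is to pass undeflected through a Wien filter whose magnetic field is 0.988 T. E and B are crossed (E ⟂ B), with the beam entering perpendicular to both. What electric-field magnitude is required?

For straight-line motion qE = qvB, so E = vB.
E = 4.78×10⁵ × 0.988 = 4.72×10⁵ V/m.

E = 4.72×10⁵ V/m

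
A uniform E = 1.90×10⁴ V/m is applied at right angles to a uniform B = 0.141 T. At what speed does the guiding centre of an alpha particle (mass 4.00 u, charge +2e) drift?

v_d ≈ 1.35×10⁵ m/s

In crossed fields the guiding centre drifts at v_d = |E×B|/B² = E/B, independent of charge and mass.
v_d = 1.90×10⁴/0.141 = 1.35×10⁵ m/s.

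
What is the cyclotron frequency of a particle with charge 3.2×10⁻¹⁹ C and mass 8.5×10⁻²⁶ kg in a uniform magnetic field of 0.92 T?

f ≈ 5.5×10⁵ Hz

f = |q|B/(2πm).
f = (3.2×10⁻¹⁹)(0.92)/(2π·8.5×10⁻²⁶) ≈ 5.5×10⁵ Hz.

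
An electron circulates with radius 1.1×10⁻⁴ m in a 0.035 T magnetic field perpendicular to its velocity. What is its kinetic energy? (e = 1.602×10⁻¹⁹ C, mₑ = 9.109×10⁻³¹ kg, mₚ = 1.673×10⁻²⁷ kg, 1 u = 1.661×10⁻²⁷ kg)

KE ≈ 1.3 eV

v = |q|Br/m, then KE = ½mv² = (qBr)²/(2m).
v = (1.602×10⁻¹⁹)(0.035)(1.1×10⁻⁴)/9.109×10⁻³¹ ≈ 6.771×10⁵ m/s.
KE = ½(9.109×10⁻³¹)(6.771×10⁵)² ≈ 2.1×10⁻¹⁹ J = 1.3 eV.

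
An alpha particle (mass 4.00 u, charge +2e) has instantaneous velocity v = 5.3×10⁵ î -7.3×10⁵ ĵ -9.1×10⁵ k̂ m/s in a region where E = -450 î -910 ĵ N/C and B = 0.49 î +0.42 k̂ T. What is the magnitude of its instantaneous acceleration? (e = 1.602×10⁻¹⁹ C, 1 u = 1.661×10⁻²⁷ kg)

v×B = (-3.07×10⁵, -6.68×10⁵, 3.58×10⁵) N/C.
E + v×B = (-3.07×10⁵, -6.69×10⁵, 3.58×10⁵) N/C.
F = q(E + v×B) = (3.204×10⁻¹⁹ C)·(-3.07×10⁵, -6.69×10⁵, 3.58×10⁵) = (-9.84×10⁻¹⁴, -2.14×10⁻¹³, 1.15×10⁻¹³) N.
|a| = |F|/m = 2.623×10⁻¹³/6.644×10⁻²⁷ ≈ 3.95×10¹³ m/s².

|a| ≈ 3.95×10¹³ m/s²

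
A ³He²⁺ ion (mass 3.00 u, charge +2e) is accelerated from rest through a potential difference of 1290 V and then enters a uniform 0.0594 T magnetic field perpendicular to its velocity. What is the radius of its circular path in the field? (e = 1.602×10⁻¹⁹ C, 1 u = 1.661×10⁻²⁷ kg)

r ≈ 0.107 m

Acceleration: |q|V = ½mv² ⇒ v = √(2|q|V/m) = √(2·3.204×10⁻¹⁹·1290/4.983×10⁻²⁷) ≈ 4.073×10⁵ m/s.
In the field: r = mv/(|q|B) = (4.983×10⁻²⁷)(4.073×10⁵)/((3.204×10⁻¹⁹)(0.0594)) ≈ 0.107 m.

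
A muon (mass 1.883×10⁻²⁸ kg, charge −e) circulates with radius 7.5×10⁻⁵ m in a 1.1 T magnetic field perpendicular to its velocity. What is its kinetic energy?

KE ≈ 4.6×10⁻¹⁹ J

v = |q|Br/m, then KE = ½mv² = (qBr)²/(2m).
v = (1.602×10⁻¹⁹)(1.1)(7.5×10⁻⁵)/1.883×10⁻²⁸ ≈ 7.019×10⁴ m/s.
KE = ½(1.883×10⁻²⁸)(7.019×10⁴)² ≈ 4.6×10⁻¹⁹ J.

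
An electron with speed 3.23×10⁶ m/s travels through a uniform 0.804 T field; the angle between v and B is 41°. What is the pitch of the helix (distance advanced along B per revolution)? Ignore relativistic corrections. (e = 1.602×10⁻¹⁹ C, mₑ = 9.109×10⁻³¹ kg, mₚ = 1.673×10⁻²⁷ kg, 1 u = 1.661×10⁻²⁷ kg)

p ≈ 1.08×10⁻⁴ m

v∥ = v cosθ = 3.23×10⁶·cos41° ≈ 2.438×10⁶ m/s.
T = 2πm/(|q|B) = 2π(9.109×10⁻³¹)/((1.602×10⁻¹⁹)(0.804)) ≈ 4.444×10⁻¹¹ s.
pitch = v∥ T = (2.438×10⁶)(4.444×10⁻¹¹) ≈ 1.08×10⁻⁴ m.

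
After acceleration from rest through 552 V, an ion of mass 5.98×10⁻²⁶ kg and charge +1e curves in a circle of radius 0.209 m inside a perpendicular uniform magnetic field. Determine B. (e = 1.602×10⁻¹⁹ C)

B ≈ 0.0971 T

v = √(2|q|V/m) = √(2·1.602×10⁻¹⁹·552/5.98×10⁻²⁶) ≈ 5.438×10⁴ m/s.
B = mv/(|q|r) = (5.98×10⁻²⁶)(5.438×10⁴)/((1.602×10⁻¹⁹)(0.209)) ≈ 0.0971 T.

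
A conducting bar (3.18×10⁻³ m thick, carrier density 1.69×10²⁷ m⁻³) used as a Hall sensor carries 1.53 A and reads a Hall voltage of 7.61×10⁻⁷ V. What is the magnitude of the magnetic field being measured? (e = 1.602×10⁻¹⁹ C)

B ≈ 0.428 T

From V_H = IB/(n e t), B = V_H n e t / I.
B = (7.61×10⁻⁷)(1.69×10²⁷)(1.602×10⁻¹⁹)(3.18×10⁻³)/1.53 ≈ 0.428 T.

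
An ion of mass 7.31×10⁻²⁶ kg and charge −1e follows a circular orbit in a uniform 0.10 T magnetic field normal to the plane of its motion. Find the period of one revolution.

T ≈ 2.9×10⁻⁵ s

The cyclotron period depends only on m, q, B: T = 2πm/(|q|B).
T = 2π(7.31×10⁻²⁶)/((1.602×10⁻¹⁹)(0.10)) ≈ 2.9×10⁻⁵ s.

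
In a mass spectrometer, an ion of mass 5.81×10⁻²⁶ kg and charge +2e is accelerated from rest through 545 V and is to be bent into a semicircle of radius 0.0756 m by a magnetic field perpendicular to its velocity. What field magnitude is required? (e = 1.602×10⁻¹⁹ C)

B ≈ 0.186 T

v = √(2|q|V/m) = √(2·3.204×10⁻¹⁹·545/5.81×10⁻²⁶) ≈ 7.753×10⁴ m/s.
B = mv/(|q|r) = (5.81×10⁻²⁶)(7.753×10⁴)/((3.204×10⁻¹⁹)(0.0756)) ≈ 0.186 T.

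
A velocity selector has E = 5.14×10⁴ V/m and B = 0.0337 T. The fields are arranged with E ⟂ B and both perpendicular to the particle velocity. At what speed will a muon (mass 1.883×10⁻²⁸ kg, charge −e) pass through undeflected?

For undeflected motion the electric and magnetic forces balance: qE = qvB.
v = E/B = 5.14×10⁴/0.0337 = 1.53×10⁶ m/s.

v = 1.53×10⁶ m/s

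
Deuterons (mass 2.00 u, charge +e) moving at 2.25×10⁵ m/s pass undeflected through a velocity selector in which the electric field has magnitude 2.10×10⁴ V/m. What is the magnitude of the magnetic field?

B = 0.0933 T

Balance of forces in the selector: qE = qvB ⇒ B = E/v.
B = 2.10×10⁴/2.25×10⁵ = 0.0933 T.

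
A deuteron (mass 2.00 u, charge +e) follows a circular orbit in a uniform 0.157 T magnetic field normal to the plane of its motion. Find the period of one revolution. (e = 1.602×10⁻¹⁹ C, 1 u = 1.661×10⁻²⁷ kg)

The cyclotron period depends only on m, q, B: T = 2πm/(|q|B).
T = 2π(3.322×10⁻²⁷)/((1.602×10⁻¹⁹)(0.157)) ≈ 8.30×10⁻⁷ s.

T ≈ 8.30×10⁻⁷ s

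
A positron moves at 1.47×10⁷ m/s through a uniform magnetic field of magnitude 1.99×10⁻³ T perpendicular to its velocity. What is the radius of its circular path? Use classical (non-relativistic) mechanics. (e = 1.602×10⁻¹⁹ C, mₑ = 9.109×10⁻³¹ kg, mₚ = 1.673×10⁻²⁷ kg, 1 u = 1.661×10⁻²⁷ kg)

The magnetic force provides the centripetal force: |q|vB = mv²/r.
r = mv/(|q|B) = (9.109×10⁻³¹)(1.47×10⁷)/((1.602×10⁻¹⁹)(1.99×10⁻³)) ≈ 0.0420 m.

r ≈ 0.0420 m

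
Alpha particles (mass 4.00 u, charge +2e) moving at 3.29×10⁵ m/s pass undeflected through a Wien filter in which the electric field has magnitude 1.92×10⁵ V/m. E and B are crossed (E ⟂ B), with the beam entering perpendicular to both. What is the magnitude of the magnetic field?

B = 0.584 T

Balance of forces in the selector: qE = qvB ⇒ B = E/v.
B = 1.92×10⁵/3.29×10⁵ = 0.584 T.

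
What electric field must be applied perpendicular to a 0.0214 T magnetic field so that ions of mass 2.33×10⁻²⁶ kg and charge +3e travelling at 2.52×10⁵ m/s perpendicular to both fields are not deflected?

E = 5390 V/m

For straight-line motion qE = qvB, so E = vB.
E = 2.52×10⁵ × 0.0214 = 5390 V/m.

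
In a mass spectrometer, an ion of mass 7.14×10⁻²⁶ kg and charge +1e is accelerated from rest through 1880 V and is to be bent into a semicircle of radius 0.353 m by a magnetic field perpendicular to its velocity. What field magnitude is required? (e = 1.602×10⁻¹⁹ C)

v = √(2|q|V/m) = √(2·1.602×10⁻¹⁹·1880/7.14×10⁻²⁶) ≈ 9.185×10⁴ m/s.
B = mv/(|q|r) = (7.14×10⁻²⁶)(9.185×10⁴)/((1.602×10⁻¹⁹)(0.353)) ≈ 0.116 T.

B ≈ 0.116 T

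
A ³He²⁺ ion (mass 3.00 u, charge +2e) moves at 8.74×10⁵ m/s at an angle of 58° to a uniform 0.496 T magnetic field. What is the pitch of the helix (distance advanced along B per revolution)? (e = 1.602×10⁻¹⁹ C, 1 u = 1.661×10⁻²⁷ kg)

v∥ = v cosθ = 8.74×10⁵·cos58° ≈ 4.631×10⁵ m/s.
T = 2πm/(|q|B) = 2π(4.983×10⁻²⁷)/((3.204×10⁻¹⁹)(0.496)) ≈ 1.970×10⁻⁷ s.
pitch = v∥ T = (4.631×10⁵)(1.970×10⁻⁷) ≈ 0.0912 m.

p ≈ 0.0912 m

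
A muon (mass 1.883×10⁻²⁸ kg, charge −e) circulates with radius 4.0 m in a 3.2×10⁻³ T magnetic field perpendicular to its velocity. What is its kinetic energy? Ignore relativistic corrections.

KE ≈ 1.1×10⁻¹⁴ J

v = |q|Br/m, then KE = ½mv² = (qBr)²/(2m).
v = (1.602×10⁻¹⁹)(3.2×10⁻³)(4.0)/1.883×10⁻²⁸ ≈ 1.089×10⁷ m/s.
KE = ½(1.883×10⁻²⁸)(1.089×10⁷)² ≈ 1.1×10⁻¹⁴ J.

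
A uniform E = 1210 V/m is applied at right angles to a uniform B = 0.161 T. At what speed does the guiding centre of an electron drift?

v_d ≈ 7520 m/s

In crossed fields the guiding centre drifts at v_d = |E×B|/B² = E/B, independent of charge and mass.
v_d = 1210/0.161 = 7520 m/s.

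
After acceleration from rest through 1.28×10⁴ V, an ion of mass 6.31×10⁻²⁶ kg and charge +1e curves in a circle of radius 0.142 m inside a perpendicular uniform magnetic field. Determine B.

B ≈ 0.707 T

v = √(2|q|V/m) = √(2·1.602×10⁻¹⁹·1.28×10⁴/6.31×10⁻²⁶) ≈ 2.549×10⁵ m/s.
B = mv/(|q|r) = (6.31×10⁻²⁶)(2.549×10⁵)/((1.602×10⁻¹⁹)(0.142)) ≈ 0.707 T.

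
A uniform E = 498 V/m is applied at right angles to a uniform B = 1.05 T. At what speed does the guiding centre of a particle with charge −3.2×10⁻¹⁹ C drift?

In crossed fields the guiding centre drifts at v_d = |E×B|/B² = E/B, independent of charge and mass.
v_d = 498/1.05 = 474 m/s.

v_d ≈ 474 m/s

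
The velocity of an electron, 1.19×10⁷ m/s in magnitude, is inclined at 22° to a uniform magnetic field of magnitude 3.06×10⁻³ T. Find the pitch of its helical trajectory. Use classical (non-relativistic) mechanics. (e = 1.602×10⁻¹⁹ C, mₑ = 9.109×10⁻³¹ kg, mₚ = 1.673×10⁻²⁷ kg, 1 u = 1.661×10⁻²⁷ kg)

v∥ = v cosθ = 1.19×10⁷·cos22° ≈ 1.103×10⁷ m/s.
T = 2πm/(|q|B) = 2π(9.109×10⁻³¹)/((1.602×10⁻¹⁹)(3.06×10⁻³)) ≈ 1.168×10⁻⁸ s.
pitch = v∥ T = (1.103×10⁷)(1.168×10⁻⁸) ≈ 0.129 m.

p ≈ 0.129 m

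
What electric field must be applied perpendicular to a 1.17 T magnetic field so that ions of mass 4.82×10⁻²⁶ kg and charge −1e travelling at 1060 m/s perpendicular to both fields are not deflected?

E = 1240 V/m

For straight-line motion qE = qvB, so E = vB.
E = 1060 × 1.17 = 1240 V/m.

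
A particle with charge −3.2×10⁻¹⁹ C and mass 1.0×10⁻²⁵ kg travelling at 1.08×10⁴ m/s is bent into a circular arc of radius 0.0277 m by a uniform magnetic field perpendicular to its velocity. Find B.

B ≈ 0.122 T

From |q|vB = mv²/r, B = mv/(|q|r).
B = (1.0×10⁻²⁵)(1.08×10⁴)/((3.2×10⁻¹⁹)(0.0277)) ≈ 0.122 T.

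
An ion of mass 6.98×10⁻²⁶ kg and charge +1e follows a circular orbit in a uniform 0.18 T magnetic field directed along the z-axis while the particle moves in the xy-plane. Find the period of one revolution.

The cyclotron period depends only on m, q, B: T = 2πm/(|q|B).
T = 2π(6.98×10⁻²⁶)/((1.602×10⁻¹⁹)(0.18)) ≈ 1.5×10⁻⁵ s.

T ≈ 1.5×10⁻⁵ s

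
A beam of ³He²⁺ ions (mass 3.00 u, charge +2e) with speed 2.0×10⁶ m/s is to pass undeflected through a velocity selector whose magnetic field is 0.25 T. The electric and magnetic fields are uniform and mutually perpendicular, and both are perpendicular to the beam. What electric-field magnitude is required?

E = 5.0×10⁵ V/m

For straight-line motion qE = qvB, so E = vB.
E = 2.0×10⁶ × 0.25 = 5.0×10⁵ V/m.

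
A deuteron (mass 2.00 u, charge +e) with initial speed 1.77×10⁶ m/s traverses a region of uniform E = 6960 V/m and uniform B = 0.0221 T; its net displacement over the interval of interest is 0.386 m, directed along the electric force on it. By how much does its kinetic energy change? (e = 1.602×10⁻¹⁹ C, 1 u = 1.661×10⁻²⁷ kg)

The magnetic force is always ⟂ v and does no work; only the electric force changes KE.
ΔKE = F_E · d = |q|E d = (1.602×10⁻¹⁹)(6960)(0.386) ≈ 4.30×10⁻¹⁶ J.

ΔKE ≈ 4.30×10⁻¹⁶ J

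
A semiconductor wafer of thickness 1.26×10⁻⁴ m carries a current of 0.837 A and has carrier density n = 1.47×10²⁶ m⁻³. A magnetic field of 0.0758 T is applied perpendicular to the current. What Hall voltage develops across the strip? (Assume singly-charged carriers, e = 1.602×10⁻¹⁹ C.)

V_H ≈ 2.14×10⁻⁵ V

V_H = IB/(n e t).
V_H = (0.837)(0.0758)/((1.47×10²⁶)(1.602×10⁻¹⁹)(1.26×10⁻⁴)) ≈ 2.14×10⁻⁵ V.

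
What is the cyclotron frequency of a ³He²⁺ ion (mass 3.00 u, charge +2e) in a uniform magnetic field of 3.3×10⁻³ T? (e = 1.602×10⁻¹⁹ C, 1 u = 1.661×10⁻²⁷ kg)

f = |q|B/(2πm).
f = (3.204×10⁻¹⁹)(3.3×10⁻³)/(2π·4.983×10⁻²⁷) ≈ 3.4×10⁴ Hz.

f ≈ 3.4×10⁴ Hz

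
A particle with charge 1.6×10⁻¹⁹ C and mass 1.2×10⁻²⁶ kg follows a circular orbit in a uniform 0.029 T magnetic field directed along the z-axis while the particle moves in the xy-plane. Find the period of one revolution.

T ≈ 1.6×10⁻⁵ s

The cyclotron period depends only on m, q, B: T = 2πm/(|q|B).
T = 2π(1.2×10⁻²⁶)/((1.6×10⁻¹⁹)(0.029)) ≈ 1.6×10⁻⁵ s.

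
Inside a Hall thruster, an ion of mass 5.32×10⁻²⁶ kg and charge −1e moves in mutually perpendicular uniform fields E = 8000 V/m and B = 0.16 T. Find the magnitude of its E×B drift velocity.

v_d ≈ 5.0×10⁴ m/s

The E×B drift speed is v_d = E/B.
v_d = 8000/0.16 = 5.0×10⁴ m/s.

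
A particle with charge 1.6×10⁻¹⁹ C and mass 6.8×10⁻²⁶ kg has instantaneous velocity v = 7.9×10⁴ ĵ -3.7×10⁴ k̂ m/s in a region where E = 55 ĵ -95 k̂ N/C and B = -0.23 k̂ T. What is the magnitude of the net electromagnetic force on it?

|F| ≈ 2.91×10⁻¹⁵ N

v×B = (-1.82×10⁴, 0, 0) N/C.
E + v×B = (-1.82×10⁴, 55.0, -95.0) N/C.
F = q(E + v×B) = (1.6×10⁻¹⁹ C)·(-1.82×10⁴, 55.0, -95.0) = (-2.91×10⁻¹⁵, 8.80×10⁻¹⁸, -1.52×10⁻¹⁷) N.
|F| = 2.91×10⁻¹⁵ N.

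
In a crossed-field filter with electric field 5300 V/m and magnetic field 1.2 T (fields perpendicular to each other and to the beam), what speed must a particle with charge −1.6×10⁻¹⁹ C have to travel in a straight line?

v = 4400 m/s

Zero net Lorentz force requires |qE| = |q v×B|, i.e. E = vB.
v = E/B = 5300/1.2 = 4400 m/s.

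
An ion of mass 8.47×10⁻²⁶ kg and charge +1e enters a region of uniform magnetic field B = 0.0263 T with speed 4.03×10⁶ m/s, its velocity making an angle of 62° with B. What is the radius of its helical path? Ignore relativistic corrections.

v⊥ = v sinθ = 4.03×10⁶·sin62° ≈ 3.558×10⁶ m/s.
r = m v⊥/(|q|B) = (8.47×10⁻²⁶)(3.558×10⁶)/((1.602×10⁻¹⁹)(0.0263)) ≈ 71.5 m.

r ≈ 71.5 m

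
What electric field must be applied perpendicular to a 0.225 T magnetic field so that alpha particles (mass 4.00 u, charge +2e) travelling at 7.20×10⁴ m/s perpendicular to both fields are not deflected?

E = 1.62×10⁴ V/m

For straight-line motion qE = qvB, so E = vB.
E = 7.20×10⁴ × 0.225 = 1.62×10⁴ V/m.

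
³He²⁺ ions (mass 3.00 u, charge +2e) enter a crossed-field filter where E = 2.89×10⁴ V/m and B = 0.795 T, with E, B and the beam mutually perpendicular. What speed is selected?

Straight-line motion ⇒ electric and magnetic forces cancel, so E = vB.
v = E/B = 2.89×10⁴/0.795 = 3.64×10⁴ m/s.

v = 3.64×10⁴ m/s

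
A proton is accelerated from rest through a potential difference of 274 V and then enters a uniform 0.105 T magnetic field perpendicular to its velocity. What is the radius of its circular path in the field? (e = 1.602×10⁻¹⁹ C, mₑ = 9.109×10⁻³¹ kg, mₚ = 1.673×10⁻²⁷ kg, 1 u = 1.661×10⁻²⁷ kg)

r ≈ 0.0228 m

Acceleration: |q|V = ½mv² ⇒ v = √(2|q|V/m) = √(2·1.602×10⁻¹⁹·274/1.673×10⁻²⁷) ≈ 2.291×10⁵ m/s.
In the field: r = mv/(|q|B) = (1.673×10⁻²⁷)(2.291×10⁵)/((1.602×10⁻¹⁹)(0.105)) ≈ 0.0228 m.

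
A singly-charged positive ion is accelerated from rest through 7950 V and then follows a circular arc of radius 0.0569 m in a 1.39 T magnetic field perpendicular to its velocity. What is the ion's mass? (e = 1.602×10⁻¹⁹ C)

m ≈ 6.30×10⁻²⁶ kg

Combine |q|V = ½mv² and r = mv/(|q|B): eliminate v to get m = qB²r²/(2V).
m = (1.602×10⁻¹⁹)(1.39)²(0.0569)²/(2·7950) ≈ 6.30×10⁻²⁶ kg.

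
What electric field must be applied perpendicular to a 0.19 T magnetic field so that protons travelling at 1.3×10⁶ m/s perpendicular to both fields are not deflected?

For straight-line motion qE = qvB, so E = vB.
E = 1.3×10⁶ × 0.19 = 2.5×10⁵ V/m.

E = 2.5×10⁵ V/m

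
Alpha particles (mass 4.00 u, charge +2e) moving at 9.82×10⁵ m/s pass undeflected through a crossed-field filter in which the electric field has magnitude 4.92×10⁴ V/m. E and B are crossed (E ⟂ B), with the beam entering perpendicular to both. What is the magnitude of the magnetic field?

Balance of forces in the selector: qE = qvB ⇒ B = E/v.
B = 4.92×10⁴/9.82×10⁵ = 0.0501 T.

B = 0.0501 T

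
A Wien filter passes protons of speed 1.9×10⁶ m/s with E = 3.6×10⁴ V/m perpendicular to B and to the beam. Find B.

B = 0.019 T

Balance of forces in the selector: qE = qvB ⇒ B = E/v.
B = 3.6×10⁴/1.9×10⁶ = 0.019 T.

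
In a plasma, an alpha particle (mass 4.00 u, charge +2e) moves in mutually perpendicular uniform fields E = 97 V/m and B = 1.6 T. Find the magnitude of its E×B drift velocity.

v_d ≈ 61 m/s

The steady drift has the magnetic force balancing the electric force, so v_d = E/B.
v_d = 97/1.6 = 61 m/s.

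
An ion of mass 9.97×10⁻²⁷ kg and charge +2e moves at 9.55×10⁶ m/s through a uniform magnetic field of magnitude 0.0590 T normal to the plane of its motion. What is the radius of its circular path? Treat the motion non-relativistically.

The magnetic force provides the centripetal force: |q|vB = mv²/r.
r = mv/(|q|B) = (9.97×10⁻²⁷)(9.55×10⁶)/((3.204×10⁻¹⁹)(0.0590)) ≈ 5.04 m.

r ≈ 5.04 m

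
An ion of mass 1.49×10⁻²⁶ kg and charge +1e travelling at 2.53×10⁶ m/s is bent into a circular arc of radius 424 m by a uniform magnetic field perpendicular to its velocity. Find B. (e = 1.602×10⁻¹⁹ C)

B ≈ 5.55×10⁻⁴ T

From |q|vB = mv²/r, B = mv/(|q|r).
B = (1.49×10⁻²⁶)(2.53×10⁶)/((1.602×10⁻¹⁹)(424)) ≈ 5.55×10⁻⁴ T.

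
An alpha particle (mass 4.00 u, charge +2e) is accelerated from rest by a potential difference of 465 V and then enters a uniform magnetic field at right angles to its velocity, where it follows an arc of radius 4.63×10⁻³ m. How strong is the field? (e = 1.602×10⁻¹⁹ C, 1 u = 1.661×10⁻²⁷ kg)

B ≈ 0.948 T

v = √(2|q|V/m) = √(2·3.204×10⁻¹⁹·465/6.644×10⁻²⁷) ≈ 2.118×10⁵ m/s.
B = mv/(|q|r) = (6.644×10⁻²⁷)(2.118×10⁵)/((3.204×10⁻¹⁹)(4.63×10⁻³)) ≈ 0.948 T.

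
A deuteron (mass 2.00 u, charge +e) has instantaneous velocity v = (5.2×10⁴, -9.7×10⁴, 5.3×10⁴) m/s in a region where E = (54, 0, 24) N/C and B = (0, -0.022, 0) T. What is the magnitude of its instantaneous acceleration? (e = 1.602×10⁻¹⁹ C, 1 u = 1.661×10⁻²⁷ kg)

v×B = (1170, 0, -1140) N/C.
E + v×B = (1220, 0, -1120) N/C.
F = q(E + v×B) = (1.602×10⁻¹⁹ C)·(1220, 0, -1120) = (1.95×10⁻¹⁶, 0, -1.79×10⁻¹⁶) N.
|a| = |F|/m = 2.653×10⁻¹⁶/3.322×10⁻²⁷ ≈ 7.99×10¹⁰ m/s².

|a| ≈ 7.99×10¹⁰ m/s²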